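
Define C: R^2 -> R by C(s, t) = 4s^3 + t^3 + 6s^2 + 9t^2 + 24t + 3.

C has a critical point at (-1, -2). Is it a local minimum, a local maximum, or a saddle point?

The mixed partial ∂²C/∂s∂t is 0, so the Hessian at any point is diag(C_ss, C_tt) = diag(12(2s + 1), 6(t + 3)).
At (-1, -2): H = diag(-12, 6).
The eigenvalues have opposite signs, so H is indefinite: a saddle point.

saddle point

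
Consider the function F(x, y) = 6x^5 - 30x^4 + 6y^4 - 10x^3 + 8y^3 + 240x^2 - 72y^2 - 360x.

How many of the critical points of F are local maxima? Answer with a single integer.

F separates as a function of x plus a function of y, so ∇F=0 decouples.
∂F/∂x = 30(x - 3)(x - 2)(x - 1)(x + 2) = 0 at x ∈ {-2, 1, 2, 3}; ∂F/∂y = 24y(y - 2)(y + 3) = 0 at y ∈ {-3, 0, 2}.
The Hessian is diagonal: diag(F_xx, F_yy). Second derivatives: F_xx(-2)=-1800, F_xx(1)=180, F_xx(2)=-120, F_xx(3)=300; F_yy(-3)=360, F_yy(0)=-144, F_yy(2)=240.
Local maxima occur where both diagonal entries negative: (-2, 0), (2, 0). Count: 2.

2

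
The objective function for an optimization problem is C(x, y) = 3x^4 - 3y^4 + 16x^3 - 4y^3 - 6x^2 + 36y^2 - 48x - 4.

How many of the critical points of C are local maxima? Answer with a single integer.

C separates as a function of x plus a function of y, so ∇C=0 decouples.
∂C/∂x = 12(x - 1)(x + 1)(x + 4) = 0 at x ∈ {-4, -1, 1}; ∂C/∂y = -12y(y - 2)(y + 3) = 0 at y ∈ {-3, 0, 2}.
The Hessian is diagonal: diag(C_xx, C_yy). Second derivatives: C_xx(-4)=180, C_xx(-1)=-72, C_xx(1)=120; C_yy(-3)=-180, C_yy(0)=72, C_yy(2)=-120.
Local maxima occur where both diagonal entries negative: (-1, -3), (-1, 2). Count: 2.

2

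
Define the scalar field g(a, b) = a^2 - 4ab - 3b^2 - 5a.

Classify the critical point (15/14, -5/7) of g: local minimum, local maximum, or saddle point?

saddle point

The Hessian of g is constant: H = [[2, -4], [-4, -6]].
det(H) = 2·(-6) − (-4)² = -28.
Since det(H) < 0, H is indefinite and the critical point is a saddle point.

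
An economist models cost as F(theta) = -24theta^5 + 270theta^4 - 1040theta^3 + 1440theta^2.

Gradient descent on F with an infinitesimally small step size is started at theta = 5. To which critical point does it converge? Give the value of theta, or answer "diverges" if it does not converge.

diverges

F'(theta) = -120theta(theta - 4)(theta - 3)(theta - 2), so F'(5) = -3600.
Gradient descent moves in the -F' direction, i.e. theta is increasing.
There is no critical point above theta=5, and F' keeps the same sign, so the iterate runs off to +∞.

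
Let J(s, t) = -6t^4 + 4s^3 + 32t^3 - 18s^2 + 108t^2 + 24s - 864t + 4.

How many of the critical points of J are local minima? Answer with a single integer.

1

J separates as a function of s plus a function of t, so ∇J=0 decouples.
∂J/∂s = 12(s - 2)(s - 1) = 0 at s ∈ {1, 2}; ∂J/∂t = -24(t - 4)(t - 3)(t + 3) = 0 at t ∈ {-3, 3, 4}.
The Hessian is diagonal: diag(J_ss, J_tt). Second derivatives: J_ss(1)=-12, J_ss(2)=12; J_tt(-3)=-1008, J_tt(3)=144, J_tt(4)=-168.
Local minima occur where both diagonal entries positive: (2, 3). Count: 1.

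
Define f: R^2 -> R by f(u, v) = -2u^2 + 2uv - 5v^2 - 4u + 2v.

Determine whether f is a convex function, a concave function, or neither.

f is quadratic, so its Hessian is the constant matrix H = [[-4, 2], [2, -10]].
det(H) = 36, tr(H) = -14.
det(H) > 0 and tr(H) < 0, so H is negative definite everywhere: concave.

concave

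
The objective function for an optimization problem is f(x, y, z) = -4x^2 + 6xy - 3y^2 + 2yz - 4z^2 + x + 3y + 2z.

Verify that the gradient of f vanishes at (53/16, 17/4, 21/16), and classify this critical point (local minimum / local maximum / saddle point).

local maximum

∇f = (-8x + 6y + 1, 6x - 6y + 2z + 3, 2y - 8z + 2); substituting (53/16, 17/4, 21/16) gives ∇f = (0, 0, 0), so (53/16, 17/4, 21/16) is indeed a critical point.
The Hessian is constant: H = [[-8, 6, 0], [6, -6, 2], [0, 2, -8]].
Leading principal minors: Δ₁ = -8, Δ₂ = 12, Δ₃ = -64.
The minors alternate sign starting negative (−, +, −), so H is negative definite: a local maximum.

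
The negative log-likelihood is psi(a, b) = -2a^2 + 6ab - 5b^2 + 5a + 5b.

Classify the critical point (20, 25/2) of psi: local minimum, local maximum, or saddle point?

local maximum

The Hessian of psi is constant: H = [[-4, 6], [6, -10]].
det(H) = (-4)·(-10) − 6² = 4.
det(H) > 0 and tr(H) = -14 < 0, so H is negative definite and the point is a local maximum.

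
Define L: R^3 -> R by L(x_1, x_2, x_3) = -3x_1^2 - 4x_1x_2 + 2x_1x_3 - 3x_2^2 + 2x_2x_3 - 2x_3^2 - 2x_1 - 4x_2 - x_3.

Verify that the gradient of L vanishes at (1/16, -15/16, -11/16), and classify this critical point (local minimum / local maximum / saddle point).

∇L = (-6x_1 - 4x_2 + 2x_3 - 2, -4x_1 - 6x_2 + 2x_3 - 4, 2x_1 + 2x_2 - 4x_3 - 1); substituting (1/16, -15/16, -11/16) gives ∇L = (0, 0, 0), so (1/16, -15/16, -11/16) is indeed a critical point.
The Hessian is constant: H = [[-6, -4, 2], [-4, -6, 2], [2, 2, -4]].
Leading principal minors: Δ₁ = -6, Δ₂ = 20, Δ₃ = -64.
The minors alternate sign starting negative (−, +, −), so H is negative definite: a local maximum.

local maximum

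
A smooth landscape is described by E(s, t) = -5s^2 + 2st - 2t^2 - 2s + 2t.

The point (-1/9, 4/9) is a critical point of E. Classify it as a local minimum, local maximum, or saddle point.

local maximum

The Hessian of E is constant: H = [[-10, 2], [2, -4]].
det(H) = (-10)·(-4) − 2² = 36.
det(H) > 0 and tr(H) = -14 < 0, so H is negative definite and the point is a local maximum.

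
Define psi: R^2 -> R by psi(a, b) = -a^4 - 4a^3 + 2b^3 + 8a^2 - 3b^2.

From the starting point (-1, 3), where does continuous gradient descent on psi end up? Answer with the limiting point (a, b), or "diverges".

psi is separable, so gradient descent decouples: a follows -∂psi/∂a, b follows -∂psi/∂b.
∂psi/∂a = -4a(a - 1)(a + 4); at a=-1 this is -24, so a increases.
∂psi/∂b = 6b(b - 1); at b=3 this is 36, so b decreases.
a converges to its nearest critical value 0 (a local min of the a-part); b converges to 1. The iterate converges to (0, 1).

(0, 1)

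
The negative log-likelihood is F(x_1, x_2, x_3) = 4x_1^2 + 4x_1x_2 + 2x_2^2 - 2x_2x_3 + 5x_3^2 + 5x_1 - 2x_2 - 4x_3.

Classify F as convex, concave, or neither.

F is quadratic, so its Hessian is the constant matrix H = [[8, 4, 0], [4, 4, -2], [0, -2, 10]].
Leading principal minors: 8, 16, 128.
All positive ⇒ H ≻ 0 ⇒ convex.

convex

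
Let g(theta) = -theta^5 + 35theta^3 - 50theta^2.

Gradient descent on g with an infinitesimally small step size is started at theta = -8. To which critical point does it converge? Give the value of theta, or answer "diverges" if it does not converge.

-5

g'(theta) = -5theta(theta - 4)(theta - 1)(theta + 5), so g'(-8) = -12960.
Gradient descent moves in the -g' direction, i.e. theta is increasing.
The nearest critical point in that direction is theta = -5, where g'' = 1350 > 0 (a local minimum). The iterate converges there.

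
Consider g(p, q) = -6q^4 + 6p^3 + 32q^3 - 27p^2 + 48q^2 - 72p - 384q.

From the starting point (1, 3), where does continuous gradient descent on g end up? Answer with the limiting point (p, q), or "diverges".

(4, 2)

g is separable, so gradient descent decouples: p follows -∂g/∂p, q follows -∂g/∂q.
∂g/∂p = 18(p - 4)(p + 1); at p=1 this is -108, so p increases.
∂g/∂q = -24(q - 4)(q - 2)(q + 2); at q=3 this is 120, so q decreases.
p converges to its nearest critical value 4 (a local min of the p-part); q converges to 2. The iterate converges to (4, 2).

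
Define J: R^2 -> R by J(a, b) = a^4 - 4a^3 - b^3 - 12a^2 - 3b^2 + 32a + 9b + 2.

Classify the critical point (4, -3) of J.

local minimum

The mixed partial ∂²J/∂a∂b is 0, so the Hessian at any point is diag(J_aa, J_bb) = diag(12(a^2 - 2a - 2), -6(b + 1)).
At (4, -3): H = diag(72, 12).
Both eigenvalues are positive, so H is positive definite: a local minimum.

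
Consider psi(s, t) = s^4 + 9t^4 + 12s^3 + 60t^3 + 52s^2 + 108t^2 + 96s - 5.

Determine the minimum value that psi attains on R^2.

-69

psi(s,t) separates as P(s) + Q(t) − 5, so its minimum is min P + min Q − 5.
P'(s) = 4(s + 2)(s + 3)(s + 4) vanishes at s ∈ {-4, -3, -2}; Q'(t) = 36t(t + 2)(t + 3) vanishes at t ∈ {-3, -2, 0}.
Local minima of P (where P''>0): P(-4)=-64, P(-2)=-64. Local minima of Q: Q(-3)=81, Q(0)=0.
So the global minimum of psi is P(-4) + Q(0) − 5 = -64 + 0 − 5 = -69, attained at (-4, 0).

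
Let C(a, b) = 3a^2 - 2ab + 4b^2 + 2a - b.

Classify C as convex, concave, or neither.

C is quadratic, so its Hessian is the constant matrix H = [[6, -2], [-2, 8]].
det(H) = 44, tr(H) = 14.
det(H) > 0 and tr(H) > 0, so H is positive definite everywhere: convex.

convex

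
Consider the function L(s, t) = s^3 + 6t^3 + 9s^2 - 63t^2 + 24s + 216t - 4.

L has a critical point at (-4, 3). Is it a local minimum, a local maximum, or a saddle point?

local maximum

The mixed partial ∂²L/∂s∂t is 0, so the Hessian at any point is diag(L_ss, L_tt) = diag(6(s + 3), 18(2t - 7)).
At (-4, 3): H = diag(-6, -18).
Both eigenvalues are negative, so H is negative definite: a local maximum.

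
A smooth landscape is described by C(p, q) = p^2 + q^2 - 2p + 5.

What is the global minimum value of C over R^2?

C(p,q) separates as A(p) + B(q) + 5, so its minimum is min A + min B + 5.
A'(p) = 2p - 2 vanishes at p ∈ {1}; B'(q) = 2q vanishes at q ∈ {0}.
Local minima of A (where A''>0): A(1)=-1. Local minima of B: B(0)=0.
So the global minimum of C is A(1) + B(0) + 5 = -1 + 0 + 5 = 4, attained at (1, 0).

4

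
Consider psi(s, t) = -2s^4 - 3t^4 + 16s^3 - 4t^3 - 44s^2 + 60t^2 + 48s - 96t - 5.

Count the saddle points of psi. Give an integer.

psi separates as a function of s plus a function of t, so ∇psi=0 decouples.
∂psi/∂s = -8(s - 3)(s - 2)(s - 1) = 0 at s ∈ {1, 2, 3}; ∂psi/∂t = -12(t - 2)(t - 1)(t + 4) = 0 at t ∈ {-4, 1, 2}.
The Hessian is diagonal: diag(psi_ss, psi_tt). Second derivatives: psi_ss(1)=-16, psi_ss(2)=8, psi_ss(3)=-16; psi_tt(-4)=-360, psi_tt(1)=60, psi_tt(2)=-72.
Saddle points occur where the two diagonal entries have opposite signs: (1, 1), (2, -4), (2, 2), (3, 1). Count: 4.

4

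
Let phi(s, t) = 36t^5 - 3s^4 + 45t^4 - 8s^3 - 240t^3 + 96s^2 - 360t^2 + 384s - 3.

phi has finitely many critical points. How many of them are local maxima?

phi separates as a function of s plus a function of t, so ∇phi=0 decouples.
∂phi/∂s = -12(s - 4)(s + 2)(s + 4) = 0 at s ∈ {-4, -2, 4}; ∂phi/∂t = 180t(t - 2)(t + 1)(t + 2) = 0 at t ∈ {-2, -1, 0, 2}.
The Hessian is diagonal: diag(phi_ss, phi_tt). Second derivatives: phi_ss(-4)=-192, phi_ss(-2)=144, phi_ss(4)=-576; phi_tt(-2)=-1440, phi_tt(-1)=540, phi_tt(0)=-720, phi_tt(2)=4320.
Local maxima occur where both diagonal entries negative: (-4, -2), (-4, 0), (4, -2), (4, 0). Count: 4.

4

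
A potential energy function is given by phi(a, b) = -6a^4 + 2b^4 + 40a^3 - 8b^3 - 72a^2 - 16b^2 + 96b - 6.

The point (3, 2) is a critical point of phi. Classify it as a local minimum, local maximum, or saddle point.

local maximum

The mixed partial ∂²phi/∂a∂b is 0, so the Hessian at any point is diag(phi_aa, phi_bb) = diag(24(-3a^2 + 10a - 6), 8(3b^2 - 6b - 4)).
At (3, 2): H = diag(-72, -32).
Both eigenvalues are negative, so H is negative definite: a local maximum.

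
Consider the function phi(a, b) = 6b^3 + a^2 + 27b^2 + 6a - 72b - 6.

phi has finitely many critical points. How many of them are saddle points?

1

phi separates as a function of a plus a function of b, so ∇phi=0 decouples.
∂phi/∂a = 2(a + 3) = 0 at a ∈ {-3}; ∂phi/∂b = 18(b - 1)(b + 4) = 0 at b ∈ {-4, 1}.
The Hessian is diagonal: diag(phi_aa, phi_bb). Second derivatives: phi_aa(-3)=2; phi_bb(-4)=-90, phi_bb(1)=90.
Saddle points occur where the two diagonal entries have opposite signs: (-3, -4). Count: 1.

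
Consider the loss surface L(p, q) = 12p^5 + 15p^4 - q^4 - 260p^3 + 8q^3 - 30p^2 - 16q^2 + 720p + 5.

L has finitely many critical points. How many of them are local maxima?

L separates as a function of p plus a function of q, so ∇L=0 decouples.
∂L/∂p = 60(p - 3)(p - 1)(p + 1)(p + 4) = 0 at p ∈ {-4, -1, 1, 3}; ∂L/∂q = -4q(q - 4)(q - 2) = 0 at q ∈ {0, 2, 4}.
The Hessian is diagonal: diag(L_pp, L_qq). Second derivatives: L_pp(-4)=-6300, L_pp(-1)=1440, L_pp(1)=-1200, L_pp(3)=3360; L_qq(0)=-32, L_qq(2)=16, L_qq(4)=-32.
Local maxima occur where both diagonal entries negative: (-4, 0), (-4, 4), (1, 0), (1, 4). Count: 4.

4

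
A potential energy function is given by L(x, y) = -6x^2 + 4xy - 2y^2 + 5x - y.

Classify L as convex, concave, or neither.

concave

L is quadratic, so its Hessian is the constant matrix H = [[-12, 4], [4, -4]].
det(H) = 32, tr(H) = -16.
det(H) > 0 and tr(H) < 0, so H is negative definite everywhere: concave.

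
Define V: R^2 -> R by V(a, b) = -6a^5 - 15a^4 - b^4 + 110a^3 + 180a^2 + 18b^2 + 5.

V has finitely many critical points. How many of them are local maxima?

V separates as a function of a plus a function of b, so ∇V=0 decouples.
∂V/∂a = -30a(a - 3)(a + 1)(a + 4) = 0 at a ∈ {-4, -1, 0, 3}; ∂V/∂b = -4b(b - 3)(b + 3) = 0 at b ∈ {-3, 0, 3}.
The Hessian is diagonal: diag(V_aa, V_bb). Second derivatives: V_aa(-4)=2520, V_aa(-1)=-360, V_aa(0)=360, V_aa(3)=-2520; V_bb(-3)=-72, V_bb(0)=36, V_bb(3)=-72.
Local maxima occur where both diagonal entries negative: (-1, -3), (-1, 3), (3, -3), (3, 3). Count: 4.

4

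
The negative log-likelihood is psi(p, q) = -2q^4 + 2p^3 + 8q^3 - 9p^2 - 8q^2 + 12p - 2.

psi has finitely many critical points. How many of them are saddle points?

psi separates as a function of p plus a function of q, so ∇psi=0 decouples.
∂psi/∂p = 6(p - 2)(p - 1) = 0 at p ∈ {1, 2}; ∂psi/∂q = -8q(q - 2)(q - 1) = 0 at q ∈ {0, 1, 2}.
The Hessian is diagonal: diag(psi_pp, psi_qq). Second derivatives: psi_pp(1)=-6, psi_pp(2)=6; psi_qq(0)=-16, psi_qq(1)=8, psi_qq(2)=-16.
Saddle points occur where the two diagonal entries have opposite signs: (1, 1), (2, 0), (2, 2). Count: 3.

3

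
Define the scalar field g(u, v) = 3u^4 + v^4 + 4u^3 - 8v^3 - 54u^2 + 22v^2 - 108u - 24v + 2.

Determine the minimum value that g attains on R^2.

-466

g(u,v) separates as P(u) + Q(v) + 2, so its minimum is min P + min Q + 2.
P'(u) = 12(u - 3)(u + 1)(u + 3) vanishes at u ∈ {-3, -1, 3}; Q'(v) = 4(v - 3)(v - 2)(v - 1) vanishes at v ∈ {1, 2, 3}.
Local minima of P (where P''>0): P(-3)=-27, P(3)=-459. Local minima of Q: Q(1)=-9, Q(3)=-9.
So the global minimum of g is P(3) + Q(1) + 2 = -459 − 9 + 2 = -466, attained at (3, 1).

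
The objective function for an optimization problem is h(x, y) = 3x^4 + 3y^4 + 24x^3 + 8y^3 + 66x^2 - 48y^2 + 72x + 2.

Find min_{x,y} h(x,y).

-537

h(x,y) separates as P(x) + Q(y) + 2, so its minimum is min P + min Q + 2.
P'(x) = 12(x + 1)(x + 2)(x + 3) vanishes at x ∈ {-3, -2, -1}; Q'(y) = 12y(y - 2)(y + 4) vanishes at y ∈ {-4, 0, 2}.
Local minima of P (where P''>0): P(-3)=-27, P(-1)=-27. Local minima of Q: Q(-4)=-512, Q(2)=-80.
So the global minimum of h is P(-3) + Q(-4) + 2 = -27 − 512 + 2 = -537, attained at (-3, -4).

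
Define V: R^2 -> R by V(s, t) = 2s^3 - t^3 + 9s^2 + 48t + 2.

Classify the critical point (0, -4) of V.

local minimum

The mixed partial ∂²V/∂s∂t is 0, so the Hessian at any point is diag(V_ss, V_tt) = diag(6(2s + 3), -6t).
At (0, -4): H = diag(18, 24).
Both eigenvalues are positive, so H is positive definite: a local minimum.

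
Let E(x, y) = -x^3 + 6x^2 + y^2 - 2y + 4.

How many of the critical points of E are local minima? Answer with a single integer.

E separates as a function of x plus a function of y, so ∇E=0 decouples.
∂E/∂x = -3x(x - 4) = 0 at x ∈ {0, 4}; ∂E/∂y = 2(y - 1) = 0 at y ∈ {1}.
The Hessian is diagonal: diag(E_xx, E_yy). Second derivatives: E_xx(0)=12, E_xx(4)=-12; E_yy(1)=2.
Local minima occur where both diagonal entries positive: (0, 1). Count: 1.

1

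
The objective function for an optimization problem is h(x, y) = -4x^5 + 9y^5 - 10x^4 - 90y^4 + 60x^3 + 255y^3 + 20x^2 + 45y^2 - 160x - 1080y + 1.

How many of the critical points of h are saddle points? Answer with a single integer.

8

h separates as a function of x plus a function of y, so ∇h=0 decouples.
∂h/∂x = -20(x - 2)(x - 1)(x + 1)(x + 4) = 0 at x ∈ {-4, -1, 1, 2}; ∂h/∂y = 45(y - 4)(y - 3)(y - 2)(y + 1) = 0 at y ∈ {-1, 2, 3, 4}.
The Hessian is diagonal: diag(h_xx, h_yy). Second derivatives: h_xx(-4)=1800, h_xx(-1)=-360, h_xx(1)=200, h_xx(2)=-360; h_yy(-1)=-2700, h_yy(2)=270, h_yy(3)=-180, h_yy(4)=450.
Saddle points occur where the two diagonal entries have opposite signs: (-4, -1), (-4, 3), (-1, 2), (-1, 4), (1, -1), (1, 3), (2, 2), (2, 4). Count: 8.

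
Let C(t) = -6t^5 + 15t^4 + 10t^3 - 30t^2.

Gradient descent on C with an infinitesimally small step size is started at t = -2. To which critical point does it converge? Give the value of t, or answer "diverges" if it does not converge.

C'(t) = -30t(t - 2)(t - 1)(t + 1), so C'(-2) = -720.
Gradient descent moves in the -C' direction, i.e. t is increasing.
The nearest critical point in that direction is t = -1, where C'' = 180 > 0 (a local minimum). The iterate converges there.

-1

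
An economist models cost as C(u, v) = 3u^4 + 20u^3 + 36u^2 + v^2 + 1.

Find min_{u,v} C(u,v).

C(u,v) separates as P(u) + Q(v) + 1, so its minimum is min P + min Q + 1.
P'(u) = 12u(u + 2)(u + 3) vanishes at u ∈ {-3, -2, 0}; Q'(v) = 2v vanishes at v ∈ {0}.
Local minima of P (where P''>0): P(-3)=27, P(0)=0. Local minima of Q: Q(0)=0.
So the global minimum of C is P(0) + Q(0) + 1 = 0 + 0 + 1 = 1, attained at (0, 0).

1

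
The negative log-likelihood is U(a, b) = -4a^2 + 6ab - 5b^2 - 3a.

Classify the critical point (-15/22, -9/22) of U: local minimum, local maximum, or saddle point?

local maximum

The Hessian of U is constant: H = [[-8, 6], [6, -10]].
det(H) = (-8)·(-10) − 6² = 44.
det(H) > 0 and tr(H) = -18 < 0, so H is negative definite and the point is a local maximum.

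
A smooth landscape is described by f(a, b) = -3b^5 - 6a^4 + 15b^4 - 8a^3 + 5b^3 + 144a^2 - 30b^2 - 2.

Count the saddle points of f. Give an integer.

6

f separates as a function of a plus a function of b, so ∇f=0 decouples.
∂f/∂a = -24a(a - 3)(a + 4) = 0 at a ∈ {-4, 0, 3}; ∂f/∂b = -15b(b - 4)(b - 1)(b + 1) = 0 at b ∈ {-1, 0, 1, 4}.
The Hessian is diagonal: diag(f_aa, f_bb). Second derivatives: f_aa(-4)=-672, f_aa(0)=288, f_aa(3)=-504; f_bb(-1)=150, f_bb(0)=-60, f_bb(1)=90, f_bb(4)=-900.
Saddle points occur where the two diagonal entries have opposite signs: (-4, -1), (-4, 1), (0, 0), (0, 4), (3, -1), (3, 1). Count: 6.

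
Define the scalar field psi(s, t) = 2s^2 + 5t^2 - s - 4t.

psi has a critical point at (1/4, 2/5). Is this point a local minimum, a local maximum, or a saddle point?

local minimum

The Hessian of psi is constant: H = [[4, 0], [0, 10]].
det(H) = 4·10 − 0² = 40.
det(H) > 0 and tr(H) = 14 > 0, so H is positive definite and the point is a local minimum.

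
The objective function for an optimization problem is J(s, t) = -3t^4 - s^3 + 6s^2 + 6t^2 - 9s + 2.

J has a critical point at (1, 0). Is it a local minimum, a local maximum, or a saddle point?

The mixed partial ∂²J/∂s∂t is 0, so the Hessian at any point is diag(J_ss, J_tt) = diag(6(-s + 2), 12(-3t^2 + 1)).
At (1, 0): H = diag(6, 12).
Both eigenvalues are positive, so H is positive definite: a local minimum.

local minimum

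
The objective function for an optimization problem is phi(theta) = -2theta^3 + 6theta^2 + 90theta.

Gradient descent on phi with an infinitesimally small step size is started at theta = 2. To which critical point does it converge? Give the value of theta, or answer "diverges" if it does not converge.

-3

phi'(theta) = -6(theta - 5)(theta + 3), so phi'(2) = 90.
Gradient descent moves in the -phi' direction, i.e. theta is decreasing.
The nearest critical point in that direction is theta = -3, where phi'' = 48 > 0 (a local minimum). The iterate converges there.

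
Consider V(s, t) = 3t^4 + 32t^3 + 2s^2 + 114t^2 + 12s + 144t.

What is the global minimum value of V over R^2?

-77

V(s,t) separates as P(s) + Q(t), so its minimum is min P + min Q.
P'(s) = 4s + 12 vanishes at s ∈ {-3}; Q'(t) = 12(t + 1)(t + 3)(t + 4) vanishes at t ∈ {-4, -3, -1}.
Local minima of P (where P''>0): P(-3)=-18. Local minima of Q: Q(-4)=-32, Q(-1)=-59.
So the global minimum of V is P(-3) + Q(-1) = -18 − 59 = -77, attained at (-3, -1).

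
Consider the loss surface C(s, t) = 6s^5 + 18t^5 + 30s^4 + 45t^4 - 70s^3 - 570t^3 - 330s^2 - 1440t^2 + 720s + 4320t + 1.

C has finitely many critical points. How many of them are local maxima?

C separates as a function of s plus a function of t, so ∇C=0 decouples.
∂C/∂s = 30(s - 2)(s - 1)(s + 3)(s + 4) = 0 at s ∈ {-4, -3, 1, 2}; ∂C/∂t = 90(t - 4)(t - 1)(t + 3)(t + 4) = 0 at t ∈ {-4, -3, 1, 4}.
The Hessian is diagonal: diag(C_ss, C_tt). Second derivatives: C_ss(-4)=-900, C_ss(-3)=600, C_ss(1)=-600, C_ss(2)=900; C_tt(-4)=-3600, C_tt(-3)=2520, C_tt(1)=-5400, C_tt(4)=15120.
Local maxima occur where both diagonal entries negative: (-4, -4), (-4, 1), (1, -4), (1, 1). Count: 4.

4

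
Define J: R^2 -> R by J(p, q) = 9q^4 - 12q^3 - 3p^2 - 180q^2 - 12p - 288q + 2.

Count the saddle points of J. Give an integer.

J separates as a function of p plus a function of q, so ∇J=0 decouples.
∂J/∂p = -6(p + 2) = 0 at p ∈ {-2}; ∂J/∂q = 36(q - 4)(q + 1)(q + 2) = 0 at q ∈ {-2, -1, 4}.
The Hessian is diagonal: diag(J_pp, J_qq). Second derivatives: J_pp(-2)=-6; J_qq(-2)=216, J_qq(-1)=-180, J_qq(4)=1080.
Saddle points occur where the two diagonal entries have opposite signs: (-2, -2), (-2, 4). Count: 2.

2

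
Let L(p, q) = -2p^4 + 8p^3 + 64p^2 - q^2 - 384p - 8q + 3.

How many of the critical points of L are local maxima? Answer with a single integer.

2

L separates as a function of p plus a function of q, so ∇L=0 decouples.
∂L/∂p = -8(p - 4)(p - 3)(p + 4) = 0 at p ∈ {-4, 3, 4}; ∂L/∂q = -2(q + 4) = 0 at q ∈ {-4}.
The Hessian is diagonal: diag(L_pp, L_qq). Second derivatives: L_pp(-4)=-448, L_pp(3)=56, L_pp(4)=-64; L_qq(-4)=-2.
Local maxima occur where both diagonal entries negative: (-4, -4), (4, -4). Count: 2.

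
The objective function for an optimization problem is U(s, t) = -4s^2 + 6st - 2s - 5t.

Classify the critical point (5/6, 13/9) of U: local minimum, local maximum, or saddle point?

The Hessian of U is constant: H = [[-8, 6], [6, 0]].
det(H) = (-8)·0 − 6² = -36.
Since det(H) < 0, H is indefinite and the critical point is a saddle point.

saddle point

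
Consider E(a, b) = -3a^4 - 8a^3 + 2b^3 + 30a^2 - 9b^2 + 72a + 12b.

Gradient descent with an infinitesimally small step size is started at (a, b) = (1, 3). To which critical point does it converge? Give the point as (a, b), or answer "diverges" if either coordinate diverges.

E is separable, so gradient descent decouples: a follows -∂E/∂a, b follows -∂E/∂b.
∂E/∂a = -12(a - 2)(a + 1)(a + 3); at a=1 this is 96, so a decreases.
∂E/∂b = 6(b - 2)(b - 1); at b=3 this is 12, so b decreases.
a converges to its nearest critical value -1 (a local min of the a-part); b converges to 2. The iterate converges to (-1, 2).

(-1, 2)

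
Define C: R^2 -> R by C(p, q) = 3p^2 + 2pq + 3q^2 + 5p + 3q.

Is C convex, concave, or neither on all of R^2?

convex

C is quadratic, so its Hessian is the constant matrix H = [[6, 2], [2, 6]].
det(H) = 32, tr(H) = 12.
det(H) > 0 and tr(H) > 0, so H is positive definite everywhere: convex.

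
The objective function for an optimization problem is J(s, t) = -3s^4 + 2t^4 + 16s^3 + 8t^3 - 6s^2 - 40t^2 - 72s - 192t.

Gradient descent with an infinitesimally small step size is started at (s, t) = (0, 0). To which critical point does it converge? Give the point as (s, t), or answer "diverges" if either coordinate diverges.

J is separable, so gradient descent decouples: s follows -∂J/∂s, t follows -∂J/∂t.
∂J/∂s = -12(s - 3)(s - 2)(s + 1); at s=0 this is -72, so s increases.
∂J/∂t = 8(t - 3)(t + 2)(t + 4); at t=0 this is -192, so t increases.
s converges to its nearest critical value 2 (a local min of the s-part); t converges to 3. The iterate converges to (2, 3).

(2, 3)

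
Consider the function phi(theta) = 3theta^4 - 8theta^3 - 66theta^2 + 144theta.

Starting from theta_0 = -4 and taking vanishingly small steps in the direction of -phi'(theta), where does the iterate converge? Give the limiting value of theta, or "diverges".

phi'(theta) = 12(theta - 4)(theta - 1)(theta + 3), so phi'(-4) = -480.
Gradient descent moves in the -phi' direction, i.e. theta is increasing.
The nearest critical point in that direction is theta = -3, where phi'' = 336 > 0 (a local minimum). The iterate converges there.

-3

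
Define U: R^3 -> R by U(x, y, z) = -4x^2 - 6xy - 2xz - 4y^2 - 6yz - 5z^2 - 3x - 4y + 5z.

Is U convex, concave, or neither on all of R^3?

U is quadratic, so its Hessian is the constant matrix H = [[-8, -6, -2], [-6, -8, -6], [-2, -6, -10]].
Leading principal minors: -8, 28, -104.
Signs alternate −, +, − ⇒ H ≺ 0 ⇒ concave.

concave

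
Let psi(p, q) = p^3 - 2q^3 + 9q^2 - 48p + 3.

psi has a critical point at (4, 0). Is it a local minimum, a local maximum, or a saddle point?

The mixed partial ∂²psi/∂p∂q is 0, so the Hessian at any point is diag(psi_pp, psi_qq) = diag(6p, 6(-2q + 3)).
At (4, 0): H = diag(24, 18).
Both eigenvalues are positive, so H is positive definite: a local minimum.

local minimum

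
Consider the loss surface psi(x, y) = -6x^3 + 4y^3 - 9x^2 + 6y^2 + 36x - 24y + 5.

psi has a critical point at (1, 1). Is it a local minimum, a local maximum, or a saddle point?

saddle point

The mixed partial ∂²psi/∂x∂y is 0, so the Hessian at any point is diag(psi_xx, psi_yy) = diag(-18(2x + 1), 12(2y + 1)).
At (1, 1): H = diag(-54, 36).
The eigenvalues have opposite signs, so H is indefinite: a saddle point.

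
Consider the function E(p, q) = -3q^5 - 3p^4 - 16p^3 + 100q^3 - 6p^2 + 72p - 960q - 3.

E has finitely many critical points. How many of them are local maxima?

4

E separates as a function of p plus a function of q, so ∇E=0 decouples.
∂E/∂p = -12(p - 1)(p + 2)(p + 3) = 0 at p ∈ {-3, -2, 1}; ∂E/∂q = -15(q - 4)(q - 2)(q + 2)(q + 4) = 0 at q ∈ {-4, -2, 2, 4}.
The Hessian is diagonal: diag(E_pp, E_qq). Second derivatives: E_pp(-3)=-48, E_pp(-2)=36, E_pp(1)=-144; E_qq(-4)=1440, E_qq(-2)=-720, E_qq(2)=720, E_qq(4)=-1440.
Local maxima occur where both diagonal entries negative: (-3, -2), (-3, 4), (1, -2), (1, 4). Count: 4.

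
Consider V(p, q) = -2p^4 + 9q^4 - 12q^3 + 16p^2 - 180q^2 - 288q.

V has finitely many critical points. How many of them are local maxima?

V separates as a function of p plus a function of q, so ∇V=0 decouples.
∂V/∂p = -8p(p - 2)(p + 2) = 0 at p ∈ {-2, 0, 2}; ∂V/∂q = 36(q - 4)(q + 1)(q + 2) = 0 at q ∈ {-2, -1, 4}.
The Hessian is diagonal: diag(V_pp, V_qq). Second derivatives: V_pp(-2)=-64, V_pp(0)=32, V_pp(2)=-64; V_qq(-2)=216, V_qq(-1)=-180, V_qq(4)=1080.
Local maxima occur where both diagonal entries negative: (-2, -1), (2, -1). Count: 2.

2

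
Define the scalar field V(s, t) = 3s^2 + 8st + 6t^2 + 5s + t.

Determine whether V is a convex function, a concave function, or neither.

V is quadratic, so its Hessian is the constant matrix H = [[6, 8], [8, 12]].
det(H) = 8, tr(H) = 18.
det(H) > 0 and tr(H) > 0, so H is positive definite everywhere: convex.

convex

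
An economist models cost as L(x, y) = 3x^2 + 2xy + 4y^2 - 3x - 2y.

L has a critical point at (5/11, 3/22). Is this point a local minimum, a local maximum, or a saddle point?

local minimum

The Hessian of L is constant: H = [[6, 2], [2, 8]].
det(H) = 6·8 − 2² = 44.
det(H) > 0 and tr(H) = 14 > 0, so H is positive definite and the point is a local minimum.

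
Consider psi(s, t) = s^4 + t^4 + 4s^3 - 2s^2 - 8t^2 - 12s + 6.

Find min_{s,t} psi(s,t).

-19

psi(s,t) separates as P(s) + Q(t) + 6, so its minimum is min P + min Q + 6.
P'(s) = 4(s - 1)(s + 1)(s + 3) vanishes at s ∈ {-3, -1, 1}; Q'(t) = 4t(t - 2)(t + 2) vanishes at t ∈ {-2, 0, 2}.
Local minima of P (where P''>0): P(-3)=-9, P(1)=-9. Local minima of Q: Q(-2)=-16, Q(2)=-16.
So the global minimum of psi is P(-3) + Q(-2) + 6 = -9 − 16 + 6 = -19, attained at (-3, -2).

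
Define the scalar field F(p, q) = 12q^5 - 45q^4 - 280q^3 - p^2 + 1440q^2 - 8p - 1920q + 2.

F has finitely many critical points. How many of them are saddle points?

F separates as a function of p plus a function of q, so ∇F=0 decouples.
∂F/∂p = -2(p + 4) = 0 at p ∈ {-4}; ∂F/∂q = 60(q - 4)(q - 2)(q - 1)(q + 4) = 0 at q ∈ {-4, 1, 2, 4}.
The Hessian is diagonal: diag(F_pp, F_qq). Second derivatives: F_pp(-4)=-2; F_qq(-4)=-14400, F_qq(1)=900, F_qq(2)=-720, F_qq(4)=2880.
Saddle points occur where the two diagonal entries have opposite signs: (-4, 1), (-4, 4). Count: 2.

2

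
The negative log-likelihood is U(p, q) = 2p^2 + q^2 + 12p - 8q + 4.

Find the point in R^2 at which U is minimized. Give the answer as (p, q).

(-3, 4)

U(p,q) separates as A(p) + B(q) + 4, so its minimum is min A + min B + 4.
A'(p) = 4p + 12 vanishes at p ∈ {-3}; B'(q) = 2q - 8 vanishes at q ∈ {4}.
Local minima of A (where A''>0): A(-3)=-18. Local minima of B: B(4)=-16.
So the global minimum of U is A(-3) + B(4) + 4 = -18 − 16 + 4 = -30, attained at (-3, 4).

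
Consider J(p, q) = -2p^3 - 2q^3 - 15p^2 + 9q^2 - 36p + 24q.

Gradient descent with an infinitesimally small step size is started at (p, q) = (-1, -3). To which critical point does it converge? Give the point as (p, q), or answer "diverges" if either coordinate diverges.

J is separable, so gradient descent decouples: p follows -∂J/∂p, q follows -∂J/∂q.
∂J/∂p = -6(p + 2)(p + 3); at p=-1 this is -12, so p increases.
∂J/∂q = -6(q - 4)(q + 1); at q=-3 this is -84, so q increases.
The p-coordinate has no critical point in that direction and runs off to infinity.

diverges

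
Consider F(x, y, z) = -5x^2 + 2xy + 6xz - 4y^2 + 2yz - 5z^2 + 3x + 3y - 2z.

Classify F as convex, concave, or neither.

F is quadratic, so its Hessian is the constant matrix H = [[-10, 2, 6], [2, -8, 2], [6, 2, -10]].
Leading principal minors: -10, 76, -384.
Signs alternate −, +, − ⇒ H ≺ 0 ⇒ concave.

concave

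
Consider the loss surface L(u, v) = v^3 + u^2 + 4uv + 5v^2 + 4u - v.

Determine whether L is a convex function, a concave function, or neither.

neither

The term v^3 is cubic, so the Hessian is not constant.
∂²L/∂v² = 6v + 10, which takes both signs as v varies (negative for sufficiently negative v). A diagonal entry of the Hessian changing sign means the Hessian is neither positive- nor negative-semidefinite on all of R^2.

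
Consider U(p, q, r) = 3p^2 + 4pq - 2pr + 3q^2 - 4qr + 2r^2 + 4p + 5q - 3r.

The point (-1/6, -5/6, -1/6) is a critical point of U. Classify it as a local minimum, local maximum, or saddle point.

The Hessian is constant: H = [[6, 4, -2], [4, 6, -4], [-2, -4, 4]].
Leading principal minors: Δ₁ = 6, Δ₂ = 20, Δ₃ = 24.
All leading minors are positive, so H is positive definite: a local minimum.

local minimum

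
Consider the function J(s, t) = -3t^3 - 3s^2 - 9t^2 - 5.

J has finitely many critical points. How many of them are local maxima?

J separates as a function of s plus a function of t, so ∇J=0 decouples.
∂J/∂s = -6s = 0 at s ∈ {0}; ∂J/∂t = -9t(t + 2) = 0 at t ∈ {-2, 0}.
The Hessian is diagonal: diag(J_ss, J_tt). Second derivatives: J_ss(0)=-6; J_tt(-2)=18, J_tt(0)=-18.
Local maxima occur where both diagonal entries negative: (0, 0). Count: 1.

1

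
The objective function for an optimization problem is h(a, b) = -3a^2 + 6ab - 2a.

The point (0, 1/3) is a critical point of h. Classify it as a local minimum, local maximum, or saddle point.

saddle point

The Hessian of h is constant: H = [[-6, 6], [6, 0]].
det(H) = (-6)·0 − 6² = -36.
Since det(H) < 0, H is indefinite and the critical point is a saddle point.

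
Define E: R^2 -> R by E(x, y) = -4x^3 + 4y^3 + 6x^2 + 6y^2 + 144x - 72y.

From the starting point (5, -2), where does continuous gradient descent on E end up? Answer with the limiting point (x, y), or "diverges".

diverges

E is separable, so gradient descent decouples: x follows -∂E/∂x, y follows -∂E/∂y.
∂E/∂x = -12(x - 4)(x + 3); at x=5 this is -96, so x increases.
∂E/∂y = 12(y - 2)(y + 3); at y=-2 this is -48, so y increases.
The x-coordinate has no critical point in that direction and runs off to infinity.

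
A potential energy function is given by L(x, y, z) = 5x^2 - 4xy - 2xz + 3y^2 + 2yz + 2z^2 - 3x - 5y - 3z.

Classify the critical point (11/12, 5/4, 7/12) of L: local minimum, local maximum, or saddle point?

The Hessian is constant: H = [[10, -4, -2], [-4, 6, 2], [-2, 2, 4]].
Leading principal minors: Δ₁ = 10, Δ₂ = 44, Δ₃ = 144.
All leading minors are positive, so H is positive definite: a local minimum.

local minimum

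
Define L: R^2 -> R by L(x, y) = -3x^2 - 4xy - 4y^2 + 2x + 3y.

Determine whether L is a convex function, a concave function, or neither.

L is quadratic, so its Hessian is the constant matrix H = [[-6, -4], [-4, -8]].
det(H) = 32, tr(H) = -14.
det(H) > 0 and tr(H) < 0, so H is negative definite everywhere: concave.

concave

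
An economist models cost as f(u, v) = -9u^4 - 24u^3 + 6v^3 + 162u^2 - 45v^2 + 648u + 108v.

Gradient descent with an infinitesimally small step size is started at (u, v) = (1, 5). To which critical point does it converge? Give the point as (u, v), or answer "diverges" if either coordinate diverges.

(-2, 3)

f is separable, so gradient descent decouples: u follows -∂f/∂u, v follows -∂f/∂v.
∂f/∂u = -36(u - 3)(u + 2)(u + 3); at u=1 this is 864, so u decreases.
∂f/∂v = 18(v - 3)(v - 2); at v=5 this is 108, so v decreases.
u converges to its nearest critical value -2 (a local min of the u-part); v converges to 3. The iterate converges to (-2, 3).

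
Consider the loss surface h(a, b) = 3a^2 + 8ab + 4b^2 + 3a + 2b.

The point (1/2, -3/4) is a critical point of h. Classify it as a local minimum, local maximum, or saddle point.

The Hessian of h is constant: H = [[6, 8], [8, 8]].
det(H) = 6·8 − 8² = -16.
Since det(H) < 0, H is indefinite and the critical point is a saddle point.

saddle point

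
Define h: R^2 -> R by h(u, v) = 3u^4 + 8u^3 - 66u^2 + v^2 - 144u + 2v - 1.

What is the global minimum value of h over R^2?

h(u,v) separates as P(u) + Q(v) − 1, so its minimum is min P + min Q − 1.
P'(u) = 12(u - 3)(u + 1)(u + 4) vanishes at u ∈ {-4, -1, 3}; Q'(v) = 2v + 2 vanishes at v ∈ {-1}.
Local minima of P (where P''>0): P(-4)=-224, P(3)=-567. Local minima of Q: Q(-1)=-1.
So the global minimum of h is P(3) + Q(-1) − 1 = -567 − 1 − 1 = -569, attained at (3, -1).

-569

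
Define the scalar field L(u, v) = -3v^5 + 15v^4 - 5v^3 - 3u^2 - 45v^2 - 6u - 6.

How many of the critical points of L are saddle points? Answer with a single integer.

L separates as a function of u plus a function of v, so ∇L=0 decouples.
∂L/∂u = -6(u + 1) = 0 at u ∈ {-1}; ∂L/∂v = -15v(v - 3)(v - 2)(v + 1) = 0 at v ∈ {-1, 0, 2, 3}.
The Hessian is diagonal: diag(L_uu, L_vv). Second derivatives: L_uu(-1)=-6; L_vv(-1)=180, L_vv(0)=-90, L_vv(2)=90, L_vv(3)=-180.
Saddle points occur where the two diagonal entries have opposite signs: (-1, -1), (-1, 2). Count: 2.

2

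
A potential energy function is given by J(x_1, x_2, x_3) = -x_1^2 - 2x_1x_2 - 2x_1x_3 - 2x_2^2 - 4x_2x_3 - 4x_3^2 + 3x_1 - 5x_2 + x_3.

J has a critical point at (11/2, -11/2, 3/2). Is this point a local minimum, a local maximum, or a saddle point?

The Hessian is constant: H = [[-2, -2, -2], [-2, -4, -4], [-2, -4, -8]].
Leading principal minors: Δ₁ = -2, Δ₂ = 4, Δ₃ = -16.
The minors alternate sign starting negative (−, +, −), so H is negative definite: a local maximum.

local maximum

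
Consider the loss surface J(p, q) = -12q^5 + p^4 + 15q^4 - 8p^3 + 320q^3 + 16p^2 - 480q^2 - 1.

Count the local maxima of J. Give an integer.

J separates as a function of p plus a function of q, so ∇J=0 decouples.
∂J/∂p = 4p(p - 4)(p - 2) = 0 at p ∈ {0, 2, 4}; ∂J/∂q = -60q(q - 4)(q - 1)(q + 4) = 0 at q ∈ {-4, 0, 1, 4}.
The Hessian is diagonal: diag(J_pp, J_qq). Second derivatives: J_pp(0)=32, J_pp(2)=-16, J_pp(4)=32; J_qq(-4)=9600, J_qq(0)=-960, J_qq(1)=900, J_qq(4)=-5760.
Local maxima occur where both diagonal entries negative: (2, 0), (2, 4). Count: 2.

2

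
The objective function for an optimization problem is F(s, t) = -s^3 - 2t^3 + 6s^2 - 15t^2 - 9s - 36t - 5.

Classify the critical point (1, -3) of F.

The mixed partial ∂²F/∂s∂t is 0, so the Hessian at any point is diag(F_ss, F_tt) = diag(6(-s + 2), -6(2t + 5)).
At (1, -3): H = diag(6, 6).
Both eigenvalues are positive, so H is positive definite: a local minimum.

local minimum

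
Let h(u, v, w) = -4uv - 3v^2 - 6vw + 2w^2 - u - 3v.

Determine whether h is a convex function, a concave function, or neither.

neither

h is quadratic, so its Hessian is the constant matrix H = [[0, -4, 0], [-4, -6, -6], [0, -6, 4]].
Leading principal minors: 0, -16, -64.
Neither pattern holds ⇒ H is indefinite ⇒ neither convex nor concave.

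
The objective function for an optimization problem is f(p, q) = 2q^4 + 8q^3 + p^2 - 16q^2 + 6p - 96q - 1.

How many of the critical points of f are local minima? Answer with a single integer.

f separates as a function of p plus a function of q, so ∇f=0 decouples.
∂f/∂p = 2(p + 3) = 0 at p ∈ {-3}; ∂f/∂q = 8(q - 2)(q + 2)(q + 3) = 0 at q ∈ {-3, -2, 2}.
The Hessian is diagonal: diag(f_pp, f_qq). Second derivatives: f_pp(-3)=2; f_qq(-3)=40, f_qq(-2)=-32, f_qq(2)=160.
Local minima occur where both diagonal entries positive: (-3, -3), (-3, 2). Count: 2.

2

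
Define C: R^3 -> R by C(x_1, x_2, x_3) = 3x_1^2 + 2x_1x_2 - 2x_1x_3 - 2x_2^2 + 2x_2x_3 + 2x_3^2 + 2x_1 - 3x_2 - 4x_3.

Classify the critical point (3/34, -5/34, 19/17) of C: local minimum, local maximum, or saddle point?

saddle point

The Hessian is constant: H = [[6, 2, -2], [2, -4, 2], [-2, 2, 4]].
Leading principal minors: Δ₁ = 6, Δ₂ = -28, Δ₃ = -136.
The minors fit neither the all-positive nor the alternating-sign pattern, so H is indefinite: a saddle point.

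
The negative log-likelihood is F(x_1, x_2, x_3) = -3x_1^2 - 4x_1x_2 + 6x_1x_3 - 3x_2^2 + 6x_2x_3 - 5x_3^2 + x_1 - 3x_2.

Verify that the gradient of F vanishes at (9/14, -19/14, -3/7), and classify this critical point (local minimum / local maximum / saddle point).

∇F = (-6x_1 - 4x_2 + 6x_3 + 1, -4x_1 - 6x_2 + 6x_3 - 3, 6x_1 + 6x_2 - 10x_3); substituting (9/14, -19/14, -3/7) gives ∇F = (0, 0, 0), so (9/14, -19/14, -3/7) is indeed a critical point.
The Hessian is constant: H = [[-6, -4, 6], [-4, -6, 6], [6, 6, -10]].
Leading principal minors: Δ₁ = -6, Δ₂ = 20, Δ₃ = -56.
The minors alternate sign starting negative (−, +, −), so H is negative definite: a local maximum.

local maximum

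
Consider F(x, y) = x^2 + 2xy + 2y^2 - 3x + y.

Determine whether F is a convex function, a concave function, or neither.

F is quadratic, so its Hessian is the constant matrix H = [[2, 2], [2, 4]].
det(H) = 4, tr(H) = 6.
det(H) > 0 and tr(H) > 0, so H is positive definite everywhere: convex.

convex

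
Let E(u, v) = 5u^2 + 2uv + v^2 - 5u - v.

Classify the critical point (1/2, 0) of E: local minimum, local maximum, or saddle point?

local minimum

The Hessian of E is constant: H = [[10, 2], [2, 2]].
det(H) = 10·2 − 2² = 16.
det(H) > 0 and tr(H) = 12 > 0, so H is positive definite and the point is a local minimum.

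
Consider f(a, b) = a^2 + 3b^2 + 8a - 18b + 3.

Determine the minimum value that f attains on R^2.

f(a,b) separates as P(a) + Q(b) + 3, so its minimum is min P + min Q + 3.
P'(a) = 2a + 8 vanishes at a ∈ {-4}; Q'(b) = 6b - 18 vanishes at b ∈ {3}.
Local minima of P (where P''>0): P(-4)=-16. Local minima of Q: Q(3)=-27.
So the global minimum of f is P(-4) + Q(3) + 3 = -16 − 27 + 3 = -40, attained at (-4, 3).

-40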